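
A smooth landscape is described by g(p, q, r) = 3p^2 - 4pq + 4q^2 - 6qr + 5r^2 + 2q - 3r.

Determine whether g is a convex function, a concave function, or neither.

g is quadratic, so its Hessian is the constant matrix H = [[6, -4, 0], [-4, 8, -6], [0, -6, 10]].
Leading principal minors: 6, 32, 104.
All positive ⇒ H ≻ 0 ⇒ convex.

convex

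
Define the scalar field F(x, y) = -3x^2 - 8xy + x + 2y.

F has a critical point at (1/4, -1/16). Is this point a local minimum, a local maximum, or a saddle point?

saddle point

The Hessian of F is constant: H = [[-6, -8], [-8, 0]].
det(H) = (-6)·0 − (-8)² = -64.
Since det(H) < 0, H is indefinite and the critical point is a saddle point.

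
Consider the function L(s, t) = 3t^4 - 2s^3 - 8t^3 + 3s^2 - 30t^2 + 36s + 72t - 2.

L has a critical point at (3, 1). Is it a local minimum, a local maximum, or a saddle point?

local maximum

The mixed partial ∂²L/∂s∂t is 0, so the Hessian at any point is diag(L_ss, L_tt) = diag(6(-2s + 1), 12(3t^2 - 4t - 5)).
At (3, 1): H = diag(-30, -72).
Both eigenvalues are negative, so H is negative definite: a local maximum.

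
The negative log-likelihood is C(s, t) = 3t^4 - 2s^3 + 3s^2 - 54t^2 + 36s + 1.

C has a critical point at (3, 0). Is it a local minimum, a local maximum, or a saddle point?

The mixed partial ∂²C/∂s∂t is 0, so the Hessian at any point is diag(C_ss, C_tt) = diag(6(-2s + 1), 36(t^2 - 3)).
At (3, 0): H = diag(-30, -108).
Both eigenvalues are negative, so H is negative definite: a local maximum.

local maximum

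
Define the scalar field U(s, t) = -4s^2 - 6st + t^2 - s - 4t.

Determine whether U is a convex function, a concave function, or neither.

U is quadratic, so its Hessian is the constant matrix H = [[-8, -6], [-6, 2]].
det(H) = -52, tr(H) = -6.
det(H) < 0, so H is indefinite: neither convex nor concave.

neither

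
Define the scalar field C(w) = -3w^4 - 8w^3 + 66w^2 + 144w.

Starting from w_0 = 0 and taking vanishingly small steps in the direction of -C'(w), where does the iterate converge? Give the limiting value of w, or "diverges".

C'(w) = -12(w - 3)(w + 1)(w + 4), so C'(0) = 144.
Gradient descent moves in the -C' direction, i.e. w is decreasing.
The nearest critical point in that direction is w = -1, where C'' = 144 > 0 (a local minimum). The iterate converges there.

-1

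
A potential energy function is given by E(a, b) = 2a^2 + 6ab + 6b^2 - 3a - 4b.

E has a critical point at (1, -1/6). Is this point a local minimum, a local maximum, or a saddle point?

local minimum

The Hessian of E is constant: H = [[4, 6], [6, 12]].
det(H) = 4·12 − 6² = 12.
det(H) > 0 and tr(H) = 16 > 0, so H is positive definite and the point is a local minimum.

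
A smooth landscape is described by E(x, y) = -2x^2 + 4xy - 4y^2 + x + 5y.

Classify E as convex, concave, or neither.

E is quadratic, so its Hessian is the constant matrix H = [[-4, 4], [4, -8]].
det(H) = 16, tr(H) = -12.
det(H) > 0 and tr(H) < 0, so H is negative definite everywhere: concave.

concave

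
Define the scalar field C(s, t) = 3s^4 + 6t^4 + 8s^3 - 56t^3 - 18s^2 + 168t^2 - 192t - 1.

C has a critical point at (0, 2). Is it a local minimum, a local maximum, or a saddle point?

local maximum

The mixed partial ∂²C/∂s∂t is 0, so the Hessian at any point is diag(C_ss, C_tt) = diag(12(3s^2 + 4s - 3), 24(3t^2 - 14t + 14)).
At (0, 2): H = diag(-36, -48).
Both eigenvalues are negative, so H is negative definite: a local maximum.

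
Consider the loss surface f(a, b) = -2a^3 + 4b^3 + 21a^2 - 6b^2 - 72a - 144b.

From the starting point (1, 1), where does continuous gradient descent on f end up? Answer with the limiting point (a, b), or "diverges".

(3, 4)

f is separable, so gradient descent decouples: a follows -∂f/∂a, b follows -∂f/∂b.
∂f/∂a = -6(a - 4)(a - 3); at a=1 this is -36, so a increases.
∂f/∂b = 12(b - 4)(b + 3); at b=1 this is -144, so b increases.
a converges to its nearest critical value 3 (a local min of the a-part); b converges to 4. The iterate converges to (3, 4).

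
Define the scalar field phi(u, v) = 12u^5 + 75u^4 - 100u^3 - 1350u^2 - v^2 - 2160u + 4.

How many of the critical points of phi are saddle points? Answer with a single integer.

phi separates as a function of u plus a function of v, so ∇phi=0 decouples.
∂phi/∂u = 60(u - 3)(u + 1)(u + 3)(u + 4) = 0 at u ∈ {-4, -3, -1, 3}; ∂phi/∂v = -2v = 0 at v ∈ {0}.
The Hessian is diagonal: diag(phi_uu, phi_vv). Second derivatives: phi_uu(-4)=-1260, phi_uu(-3)=720, phi_uu(-1)=-1440, phi_uu(3)=10080; phi_vv(0)=-2.
Saddle points occur where the two diagonal entries have opposite signs: (-3, 0), (3, 0). Count: 2.

2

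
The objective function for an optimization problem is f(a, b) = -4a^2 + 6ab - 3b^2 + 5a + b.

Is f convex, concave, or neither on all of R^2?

f is quadratic, so its Hessian is the constant matrix H = [[-8, 6], [6, -6]].
det(H) = 12, tr(H) = -14.
det(H) > 0 and tr(H) < 0, so H is negative definite everywhere: concave.

concave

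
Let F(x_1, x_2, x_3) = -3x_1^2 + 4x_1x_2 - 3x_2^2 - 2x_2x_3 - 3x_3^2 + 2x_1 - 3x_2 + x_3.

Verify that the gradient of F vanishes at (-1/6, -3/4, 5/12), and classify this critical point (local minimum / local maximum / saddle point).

local maximum

∇F = (-6x_1 + 4x_2 + 2, 4x_1 - 6x_2 - 2x_3 - 3, -2x_2 - 6x_3 + 1); substituting (-1/6, -3/4, 5/12) gives ∇F = (0, 0, 0), so (-1/6, -3/4, 5/12) is indeed a critical point.
The Hessian is constant: H = [[-6, 4, 0], [4, -6, -2], [0, -2, -6]].
Leading principal minors: Δ₁ = -6, Δ₂ = 20, Δ₃ = -96.
The minors alternate sign starting negative (−, +, −), so H is negative definite: a local maximum.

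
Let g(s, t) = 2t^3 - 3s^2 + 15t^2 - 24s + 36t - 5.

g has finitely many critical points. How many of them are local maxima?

1

g separates as a function of s plus a function of t, so ∇g=0 decouples.
∂g/∂s = -6(s + 4) = 0 at s ∈ {-4}; ∂g/∂t = 6(t + 2)(t + 3) = 0 at t ∈ {-3, -2}.
The Hessian is diagonal: diag(g_ss, g_tt). Second derivatives: g_ss(-4)=-6; g_tt(-3)=-6, g_tt(-2)=6.
Local maxima occur where both diagonal entries negative: (-4, -3). Count: 1.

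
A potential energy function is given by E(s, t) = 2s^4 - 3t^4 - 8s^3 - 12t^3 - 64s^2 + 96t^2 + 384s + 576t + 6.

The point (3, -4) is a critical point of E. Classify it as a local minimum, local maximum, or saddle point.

The mixed partial ∂²E/∂s∂t is 0, so the Hessian at any point is diag(E_ss, E_tt) = diag(8(3s^2 - 6s - 16), 12(-3t^2 - 6t + 16)).
At (3, -4): H = diag(-56, -96).
Both eigenvalues are negative, so H is negative definite: a local maximum.

local maximum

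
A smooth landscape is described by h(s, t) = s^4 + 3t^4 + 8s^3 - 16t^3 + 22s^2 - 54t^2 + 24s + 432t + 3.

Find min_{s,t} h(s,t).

-1113

h(s,t) separates as P(s) + Q(t) + 3, so its minimum is min P + min Q + 3.
P'(s) = 4(s + 1)(s + 2)(s + 3) vanishes at s ∈ {-3, -2, -1}; Q'(t) = 12(t - 4)(t - 3)(t + 3) vanishes at t ∈ {-3, 3, 4}.
Local minima of P (where P''>0): P(-3)=-9, P(-1)=-9. Local minima of Q: Q(-3)=-1107, Q(4)=608.
So the global minimum of h is P(-3) + Q(-3) + 3 = -9 − 1107 + 3 = -1113, attained at (-3, -3).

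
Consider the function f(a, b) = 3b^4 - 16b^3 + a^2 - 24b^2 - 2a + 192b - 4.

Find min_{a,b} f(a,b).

-309

f(a,b) separates as P(a) + Q(b) − 4, so its minimum is min P + min Q − 4.
P'(a) = 2a - 2 vanishes at a ∈ {1}; Q'(b) = 12(b - 4)(b - 2)(b + 2) vanishes at b ∈ {-2, 2, 4}.
Local minima of P (where P''>0): P(1)=-1. Local minima of Q: Q(-2)=-304, Q(4)=128.
So the global minimum of f is P(1) + Q(-2) − 4 = -1 − 304 − 4 = -309, attained at (1, -2).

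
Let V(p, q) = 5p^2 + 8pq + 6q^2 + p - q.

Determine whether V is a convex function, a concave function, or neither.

convex

V is quadratic, so its Hessian is the constant matrix H = [[10, 8], [8, 12]].
det(H) = 56, tr(H) = 22.
det(H) > 0 and tr(H) > 0, so H is positive definite everywhere: convex.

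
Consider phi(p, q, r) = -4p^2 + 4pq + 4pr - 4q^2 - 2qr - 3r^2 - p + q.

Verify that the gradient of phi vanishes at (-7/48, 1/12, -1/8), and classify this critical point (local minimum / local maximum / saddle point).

∇phi = (-8p + 4q + 4r - 1, 4p - 8q - 2r + 1, 4p - 2q - 6r); substituting (-7/48, 1/12, -1/8) gives ∇phi = (0, 0, 0), so (-7/48, 1/12, -1/8) is indeed a critical point.
The Hessian is constant: H = [[-8, 4, 4], [4, -8, -2], [4, -2, -6]].
Leading principal minors: Δ₁ = -8, Δ₂ = 48, Δ₃ = -192.
The minors alternate sign starting negative (−, +, −), so H is negative definite: a local maximum.

local maximum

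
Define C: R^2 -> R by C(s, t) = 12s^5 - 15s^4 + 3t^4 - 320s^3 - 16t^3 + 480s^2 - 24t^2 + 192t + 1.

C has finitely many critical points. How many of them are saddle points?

C separates as a function of s plus a function of t, so ∇C=0 decouples.
∂C/∂s = 60s(s - 4)(s - 1)(s + 4) = 0 at s ∈ {-4, 0, 1, 4}; ∂C/∂t = 12(t - 4)(t - 2)(t + 2) = 0 at t ∈ {-2, 2, 4}.
The Hessian is diagonal: diag(C_ss, C_tt). Second derivatives: C_ss(-4)=-9600, C_ss(0)=960, C_ss(1)=-900, C_ss(4)=5760; C_tt(-2)=288, C_tt(2)=-96, C_tt(4)=144.
Saddle points occur where the two diagonal entries have opposite signs: (-4, -2), (-4, 4), (0, 2), (1, -2), (1, 4), (4, 2). Count: 6.

6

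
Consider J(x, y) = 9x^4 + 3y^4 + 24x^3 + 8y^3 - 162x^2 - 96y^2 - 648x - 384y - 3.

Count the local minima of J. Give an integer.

J separates as a function of x plus a function of y, so ∇J=0 decouples.
∂J/∂x = 36(x - 3)(x + 2)(x + 3) = 0 at x ∈ {-3, -2, 3}; ∂J/∂y = 12(y - 4)(y + 2)(y + 4) = 0 at y ∈ {-4, -2, 4}.
The Hessian is diagonal: diag(J_xx, J_yy). Second derivatives: J_xx(-3)=216, J_xx(-2)=-180, J_xx(3)=1080; J_yy(-4)=192, J_yy(-2)=-144, J_yy(4)=576.
Local minima occur where both diagonal entries positive: (-3, -4), (-3, 4), (3, -4), (3, 4). Count: 4.

4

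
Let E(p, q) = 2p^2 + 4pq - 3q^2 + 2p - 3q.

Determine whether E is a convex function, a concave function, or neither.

neither

E is quadratic, so its Hessian is the constant matrix H = [[4, 4], [4, -6]].
det(H) = -40, tr(H) = -2.
det(H) < 0, so H is indefinite: neither convex nor concave.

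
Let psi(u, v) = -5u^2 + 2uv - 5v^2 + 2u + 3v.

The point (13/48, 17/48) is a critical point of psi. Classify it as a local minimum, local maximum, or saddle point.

local maximum

The Hessian of psi is constant: H = [[-10, 2], [2, -10]].
det(H) = (-10)·(-10) − 2² = 96.
det(H) > 0 and tr(H) = -20 < 0, so H is negative definite and the point is a local maximum.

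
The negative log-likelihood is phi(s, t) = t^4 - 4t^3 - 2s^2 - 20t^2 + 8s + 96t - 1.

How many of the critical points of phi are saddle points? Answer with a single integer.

2

phi separates as a function of s plus a function of t, so ∇phi=0 decouples.
∂phi/∂s = -4(s - 2) = 0 at s ∈ {2}; ∂phi/∂t = 4(t - 4)(t - 2)(t + 3) = 0 at t ∈ {-3, 2, 4}.
The Hessian is diagonal: diag(phi_ss, phi_tt). Second derivatives: phi_ss(2)=-4; phi_tt(-3)=140, phi_tt(2)=-40, phi_tt(4)=56.
Saddle points occur where the two diagonal entries have opposite signs: (2, -3), (2, 4). Count: 2.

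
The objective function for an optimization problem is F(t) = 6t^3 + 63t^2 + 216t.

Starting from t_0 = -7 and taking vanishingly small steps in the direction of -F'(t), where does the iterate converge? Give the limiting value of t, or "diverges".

diverges

F'(t) = 18(t + 3)(t + 4), so F'(-7) = 216.
Gradient descent moves in the -F' direction, i.e. t is decreasing.
There is no critical point below t=-7, and F' keeps the same sign, so the iterate runs off to −∞.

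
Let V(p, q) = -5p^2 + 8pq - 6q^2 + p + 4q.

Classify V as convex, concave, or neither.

concave

V is quadratic, so its Hessian is the constant matrix H = [[-10, 8], [8, -12]].
det(H) = 56, tr(H) = -22.
det(H) > 0 and tr(H) < 0, so H is negative definite everywhere: concave.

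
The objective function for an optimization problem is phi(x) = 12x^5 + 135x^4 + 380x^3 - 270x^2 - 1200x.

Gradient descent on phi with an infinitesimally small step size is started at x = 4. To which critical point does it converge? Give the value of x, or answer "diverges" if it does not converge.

phi'(x) = 60(x - 1)(x + 1)(x + 4)(x + 5), so phi'(4) = 64800.
Gradient descent moves in the -phi' direction, i.e. x is decreasing.
The nearest critical point in that direction is x = 1, where phi'' = 3600 > 0 (a local minimum). The iterate converges there.

1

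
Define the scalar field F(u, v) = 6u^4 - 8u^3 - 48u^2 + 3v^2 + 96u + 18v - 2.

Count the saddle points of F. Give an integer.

1

F separates as a function of u plus a function of v, so ∇F=0 decouples.
∂F/∂u = 24(u - 2)(u - 1)(u + 2) = 0 at u ∈ {-2, 1, 2}; ∂F/∂v = 6(v + 3) = 0 at v ∈ {-3}.
The Hessian is diagonal: diag(F_uu, F_vv). Second derivatives: F_uu(-2)=288, F_uu(1)=-72, F_uu(2)=96; F_vv(-3)=6.
Saddle points occur where the two diagonal entries have opposite signs: (1, -3). Count: 1.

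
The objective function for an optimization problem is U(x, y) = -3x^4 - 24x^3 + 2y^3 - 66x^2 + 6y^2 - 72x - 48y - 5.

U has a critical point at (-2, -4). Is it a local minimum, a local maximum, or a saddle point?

The mixed partial ∂²U/∂x∂y is 0, so the Hessian at any point is diag(U_xx, U_yy) = diag(-12(3x^2 + 12x + 11), 12(y + 1)).
At (-2, -4): H = diag(12, -36).
The eigenvalues have opposite signs, so H is indefinite: a saddle point.

saddle point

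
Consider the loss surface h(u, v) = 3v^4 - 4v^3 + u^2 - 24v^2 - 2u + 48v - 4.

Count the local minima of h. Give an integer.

h separates as a function of u plus a function of v, so ∇h=0 decouples.
∂h/∂u = 2(u - 1) = 0 at u ∈ {1}; ∂h/∂v = 12(v - 2)(v - 1)(v + 2) = 0 at v ∈ {-2, 1, 2}.
The Hessian is diagonal: diag(h_uu, h_vv). Second derivatives: h_uu(1)=2; h_vv(-2)=144, h_vv(1)=-36, h_vv(2)=48.
Local minima occur where both diagonal entries positive: (1, -2), (1, 2). Count: 2.

2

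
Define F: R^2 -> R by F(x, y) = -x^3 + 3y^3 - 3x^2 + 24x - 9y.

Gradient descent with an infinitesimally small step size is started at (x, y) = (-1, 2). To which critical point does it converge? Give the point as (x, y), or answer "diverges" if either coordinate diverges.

F is separable, so gradient descent decouples: x follows -∂F/∂x, y follows -∂F/∂y.
∂F/∂x = -3(x - 2)(x + 4); at x=-1 this is 27, so x decreases.
∂F/∂y = 9(y - 1)(y + 1); at y=2 this is 27, so y decreases.
x converges to its nearest critical value -4 (a local min of the x-part); y converges to 1. The iterate converges to (-4, 1).

(-4, 1)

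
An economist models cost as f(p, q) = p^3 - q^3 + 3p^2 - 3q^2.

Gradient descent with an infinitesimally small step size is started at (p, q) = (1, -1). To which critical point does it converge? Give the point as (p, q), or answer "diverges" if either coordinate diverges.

f is separable, so gradient descent decouples: p follows -∂f/∂p, q follows -∂f/∂q.
∂f/∂p = 3p(p + 2); at p=1 this is 9, so p decreases.
∂f/∂q = -3q(q + 2); at q=-1 this is 3, so q decreases.
p converges to its nearest critical value 0 (a local min of the p-part); q converges to -2. The iterate converges to (0, -2).

(0, -2)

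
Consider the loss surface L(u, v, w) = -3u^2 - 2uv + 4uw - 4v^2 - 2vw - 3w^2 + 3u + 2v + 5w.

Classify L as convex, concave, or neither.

concave

L is quadratic, so its Hessian is the constant matrix H = [[-6, -2, 4], [-2, -8, -2], [4, -2, -6]].
Leading principal minors: -6, 44, -80.
Signs alternate −, +, − ⇒ H ≺ 0 ⇒ concave.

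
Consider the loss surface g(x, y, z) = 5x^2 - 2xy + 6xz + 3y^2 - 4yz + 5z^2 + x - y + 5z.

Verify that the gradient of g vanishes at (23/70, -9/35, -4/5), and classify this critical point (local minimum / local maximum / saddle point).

local minimum

∇g = (10x - 2y + 6z + 1, -2x + 6y - 4z - 1, 6x - 4y + 10z + 5); substituting (23/70, -9/35, -4/5) gives ∇g = (0, 0, 0), so (23/70, -9/35, -4/5) is indeed a critical point.
The Hessian is constant: H = [[10, -2, 6], [-2, 6, -4], [6, -4, 10]].
Leading principal minors: Δ₁ = 10, Δ₂ = 56, Δ₃ = 280.
All leading minors are positive, so H is positive definite: a local minimum.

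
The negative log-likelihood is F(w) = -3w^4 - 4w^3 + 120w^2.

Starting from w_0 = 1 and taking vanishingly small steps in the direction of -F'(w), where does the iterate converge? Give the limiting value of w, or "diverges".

0

F'(w) = -12w(w - 4)(w + 5), so F'(1) = 216.
Gradient descent moves in the -F' direction, i.e. w is decreasing.
The nearest critical point in that direction is w = 0, where F'' = 240 > 0 (a local minimum). The iterate converges there.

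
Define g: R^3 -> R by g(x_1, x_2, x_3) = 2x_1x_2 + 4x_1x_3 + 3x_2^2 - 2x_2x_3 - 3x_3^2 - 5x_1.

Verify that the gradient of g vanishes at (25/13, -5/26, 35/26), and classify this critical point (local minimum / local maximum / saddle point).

∇g = (2x_2 + 4x_3 - 5, 2x_1 + 6x_2 - 2x_3, 4x_1 - 2x_2 - 6x_3); substituting (25/13, -5/26, 35/26) gives ∇g = (0, 0, 0), so (25/13, -5/26, 35/26) is indeed a critical point.
The Hessian is constant: H = [[0, 2, 4], [2, 6, -2], [4, -2, -6]].
Leading principal minors: Δ₁ = 0, Δ₂ = -4, Δ₃ = -104.
The minors fit neither the all-positive nor the alternating-sign pattern, so H is indefinite: a saddle point.

saddle point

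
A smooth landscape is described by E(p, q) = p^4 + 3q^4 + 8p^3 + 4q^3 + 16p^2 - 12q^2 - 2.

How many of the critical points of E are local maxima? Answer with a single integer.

1

E separates as a function of p plus a function of q, so ∇E=0 decouples.
∂E/∂p = 4p(p + 2)(p + 4) = 0 at p ∈ {-4, -2, 0}; ∂E/∂q = 12q(q - 1)(q + 2) = 0 at q ∈ {-2, 0, 1}.
The Hessian is diagonal: diag(E_pp, E_qq). Second derivatives: E_pp(-4)=32, E_pp(-2)=-16, E_pp(0)=32; E_qq(-2)=72, E_qq(0)=-24, E_qq(1)=36.
Local maxima occur where both diagonal entries negative: (-2, 0). Count: 1.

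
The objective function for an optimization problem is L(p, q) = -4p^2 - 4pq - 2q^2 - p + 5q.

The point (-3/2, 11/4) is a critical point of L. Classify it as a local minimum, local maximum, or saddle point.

The Hessian of L is constant: H = [[-8, -4], [-4, -4]].
det(H) = (-8)·(-4) − (-4)² = 16.
det(H) > 0 and tr(H) = -12 < 0, so H is negative definite and the point is a local maximum.

local maximum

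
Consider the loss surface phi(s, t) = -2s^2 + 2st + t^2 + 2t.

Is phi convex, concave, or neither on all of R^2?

neither

phi is quadratic, so its Hessian is the constant matrix H = [[-4, 2], [2, 2]].
det(H) = -12, tr(H) = -2.
det(H) < 0, so H is indefinite: neither convex nor concave.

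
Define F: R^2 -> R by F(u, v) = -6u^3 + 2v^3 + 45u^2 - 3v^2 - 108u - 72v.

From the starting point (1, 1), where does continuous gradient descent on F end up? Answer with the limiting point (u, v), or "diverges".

(2, 4)

F is separable, so gradient descent decouples: u follows -∂F/∂u, v follows -∂F/∂v.
∂F/∂u = -18(u - 3)(u - 2); at u=1 this is -36, so u increases.
∂F/∂v = 6(v - 4)(v + 3); at v=1 this is -72, so v increases.
u converges to its nearest critical value 2 (a local min of the u-part); v converges to 4. The iterate converges to (2, 4).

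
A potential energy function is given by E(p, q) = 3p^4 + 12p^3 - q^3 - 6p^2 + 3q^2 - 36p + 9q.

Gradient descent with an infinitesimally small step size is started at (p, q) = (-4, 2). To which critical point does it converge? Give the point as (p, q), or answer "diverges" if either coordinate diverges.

(-3, -1)

E is separable, so gradient descent decouples: p follows -∂E/∂p, q follows -∂E/∂q.
∂E/∂p = 12(p - 1)(p + 1)(p + 3); at p=-4 this is -180, so p increases.
∂E/∂q = -3(q - 3)(q + 1); at q=2 this is 9, so q decreases.
p converges to its nearest critical value -3 (a local min of the p-part); q converges to -1. The iterate converges to (-3, -1).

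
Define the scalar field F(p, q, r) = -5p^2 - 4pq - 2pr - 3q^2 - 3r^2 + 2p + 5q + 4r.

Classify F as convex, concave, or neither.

concave

F is quadratic, so its Hessian is the constant matrix H = [[-10, -4, -2], [-4, -6, 0], [-2, 0, -6]].
Leading principal minors: -10, 44, -240.
Signs alternate −, +, − ⇒ H ≺ 0 ⇒ concave.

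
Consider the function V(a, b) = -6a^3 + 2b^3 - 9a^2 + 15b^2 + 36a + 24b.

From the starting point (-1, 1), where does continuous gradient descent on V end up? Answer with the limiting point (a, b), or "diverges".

(-2, -1)

V is separable, so gradient descent decouples: a follows -∂V/∂a, b follows -∂V/∂b.
∂V/∂a = -18(a - 1)(a + 2); at a=-1 this is 36, so a decreases.
∂V/∂b = 6(b + 1)(b + 4); at b=1 this is 60, so b decreases.
a converges to its nearest critical value -2 (a local min of the a-part); b converges to -1. The iterate converges to (-2, -1).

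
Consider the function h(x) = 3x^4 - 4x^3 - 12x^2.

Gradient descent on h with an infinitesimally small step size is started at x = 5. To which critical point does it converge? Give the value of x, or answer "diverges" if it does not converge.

h'(x) = 12x(x - 2)(x + 1), so h'(5) = 1080.
Gradient descent moves in the -h' direction, i.e. x is decreasing.
The nearest critical point in that direction is x = 2, where h'' = 72 > 0 (a local minimum). The iterate converges there.

2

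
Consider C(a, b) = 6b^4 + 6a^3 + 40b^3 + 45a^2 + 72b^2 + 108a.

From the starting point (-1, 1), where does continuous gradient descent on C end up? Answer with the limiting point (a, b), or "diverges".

(-2, 0)

C is separable, so gradient descent decouples: a follows -∂C/∂a, b follows -∂C/∂b.
∂C/∂a = 18(a + 2)(a + 3); at a=-1 this is 36, so a decreases.
∂C/∂b = 24b(b + 2)(b + 3); at b=1 this is 288, so b decreases.
a converges to its nearest critical value -2 (a local min of the a-part); b converges to 0. The iterate converges to (-2, 0).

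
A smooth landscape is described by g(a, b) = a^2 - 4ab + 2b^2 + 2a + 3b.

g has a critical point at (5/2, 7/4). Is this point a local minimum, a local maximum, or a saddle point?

The Hessian of g is constant: H = [[2, -4], [-4, 4]].
det(H) = 2·4 − (-4)² = -8.
Since det(H) < 0, H is indefinite and the critical point is a saddle point.

saddle point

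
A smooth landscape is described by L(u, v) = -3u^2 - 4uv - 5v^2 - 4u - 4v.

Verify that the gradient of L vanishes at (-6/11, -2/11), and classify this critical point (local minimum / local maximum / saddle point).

∇L = (-6u - 4v - 4, -4u - 10v - 4); substituting (-6/11, -2/11) gives ∇L = (0, 0), so (-6/11, -2/11) is indeed a critical point.
The Hessian of L is constant: H = [[-6, -4], [-4, -10]].
det(H) = (-6)·(-10) − (-4)² = 44.
det(H) > 0 and tr(H) = -16 < 0, so H is negative definite and the point is a local maximum.

local maximum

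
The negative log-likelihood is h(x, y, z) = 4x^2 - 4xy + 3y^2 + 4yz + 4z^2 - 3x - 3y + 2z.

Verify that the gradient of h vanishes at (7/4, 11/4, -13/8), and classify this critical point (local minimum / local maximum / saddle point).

local minimum

∇h = (8x - 4y - 3, -4x + 6y + 4z - 3, 4y + 8z + 2); substituting (7/4, 11/4, -13/8) gives ∇h = (0, 0, 0), so (7/4, 11/4, -13/8) is indeed a critical point.
The Hessian is constant: H = [[8, -4, 0], [-4, 6, 4], [0, 4, 8]].
Leading principal minors: Δ₁ = 8, Δ₂ = 32, Δ₃ = 128.
All leading minors are positive, so H is positive definite: a local minimum.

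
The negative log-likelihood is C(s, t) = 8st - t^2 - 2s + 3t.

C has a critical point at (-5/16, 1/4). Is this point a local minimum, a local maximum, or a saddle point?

The Hessian of C is constant: H = [[0, 8], [8, -2]].
det(H) = 0·(-2) − 8² = -64.
Since det(H) < 0, H is indefinite and the critical point is a saddle point.

saddle point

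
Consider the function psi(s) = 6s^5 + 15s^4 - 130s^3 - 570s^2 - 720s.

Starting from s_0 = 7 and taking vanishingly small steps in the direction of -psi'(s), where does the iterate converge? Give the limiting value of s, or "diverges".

psi'(s) = 30(s - 4)(s + 1)(s + 2)(s + 3), so psi'(7) = 64800.
Gradient descent moves in the -psi' direction, i.e. s is decreasing.
The nearest critical point in that direction is s = 4, where psi'' = 6300 > 0 (a local minimum). The iterate converges there.

4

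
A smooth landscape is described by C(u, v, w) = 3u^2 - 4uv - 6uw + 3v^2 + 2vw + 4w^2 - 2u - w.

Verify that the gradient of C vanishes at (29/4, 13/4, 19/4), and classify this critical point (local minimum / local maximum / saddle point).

∇C = (6u - 4v - 6w - 2, -4u + 6v + 2w, -6u + 2v + 8w - 1); substituting (29/4, 13/4, 19/4) gives ∇C = (0, 0, 0), so (29/4, 13/4, 19/4) is indeed a critical point.
The Hessian is constant: H = [[6, -4, -6], [-4, 6, 2], [-6, 2, 8]].
Leading principal minors: Δ₁ = 6, Δ₂ = 20, Δ₃ = 16.
All leading minors are positive, so H is positive definite: a local minimum.

local minimum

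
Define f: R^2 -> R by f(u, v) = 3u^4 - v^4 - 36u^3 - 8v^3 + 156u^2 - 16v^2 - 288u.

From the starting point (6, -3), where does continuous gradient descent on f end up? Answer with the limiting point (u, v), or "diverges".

(4, -2)

f is separable, so gradient descent decouples: u follows -∂f/∂u, v follows -∂f/∂v.
∂f/∂u = 12(u - 4)(u - 3)(u - 2); at u=6 this is 288, so u decreases.
∂f/∂v = -4v(v + 2)(v + 4); at v=-3 this is -12, so v increases.
u converges to its nearest critical value 4 (a local min of the u-part); v converges to -2. The iterate converges to (4, -2).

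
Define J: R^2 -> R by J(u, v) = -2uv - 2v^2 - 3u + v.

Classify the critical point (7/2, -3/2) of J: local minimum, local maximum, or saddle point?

saddle point

The Hessian of J is constant: H = [[0, -2], [-2, -4]].
det(H) = 0·(-4) − (-2)² = -4.
Since det(H) < 0, H is indefinite and the critical point is a saddle point.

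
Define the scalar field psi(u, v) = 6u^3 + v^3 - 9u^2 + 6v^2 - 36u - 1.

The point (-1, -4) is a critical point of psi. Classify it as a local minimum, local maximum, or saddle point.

local maximum

The mixed partial ∂²psi/∂u∂v is 0, so the Hessian at any point is diag(psi_uu, psi_vv) = diag(18(2u - 1), 6(v + 2)).
At (-1, -4): H = diag(-54, -12).
Both eigenvalues are negative, so H is negative definite: a local maximum.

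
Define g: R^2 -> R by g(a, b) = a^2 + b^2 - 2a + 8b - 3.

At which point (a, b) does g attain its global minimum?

(1, -4)

g(a,b) separates as P(a) + Q(b) − 3, so its minimum is min P + min Q − 3.
P'(a) = 2a - 2 vanishes at a ∈ {1}; Q'(b) = 2b + 8 vanishes at b ∈ {-4}.
Local minima of P (where P''>0): P(1)=-1. Local minima of Q: Q(-4)=-16.
So the global minimum of g is P(1) + Q(-4) − 3 = -1 − 16 − 3 = -20, attained at (1, -4).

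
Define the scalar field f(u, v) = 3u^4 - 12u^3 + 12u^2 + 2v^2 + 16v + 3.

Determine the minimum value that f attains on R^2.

f(u,v) separates as P(u) + Q(v) + 3, so its minimum is min P + min Q + 3.
P'(u) = 12u(u - 2)(u - 1) vanishes at u ∈ {0, 1, 2}; Q'(v) = 4v + 16 vanishes at v ∈ {-4}.
Local minima of P (where P''>0): P(0)=0, P(2)=0. Local minima of Q: Q(-4)=-32.
So the global minimum of f is P(0) + Q(-4) + 3 = 0 − 32 + 3 = -29, attained at (0, -4).

-29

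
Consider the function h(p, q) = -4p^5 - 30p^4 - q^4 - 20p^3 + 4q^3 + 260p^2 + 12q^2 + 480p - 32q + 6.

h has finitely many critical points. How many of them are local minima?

2

h separates as a function of p plus a function of q, so ∇h=0 decouples.
∂h/∂p = -20(p - 2)(p + 1)(p + 3)(p + 4) = 0 at p ∈ {-4, -3, -1, 2}; ∂h/∂q = -4(q - 4)(q - 1)(q + 2) = 0 at q ∈ {-2, 1, 4}.
The Hessian is diagonal: diag(h_pp, h_qq). Second derivatives: h_pp(-4)=360, h_pp(-3)=-200, h_pp(-1)=360, h_pp(2)=-1800; h_qq(-2)=-72, h_qq(1)=36, h_qq(4)=-72.
Local minima occur where both diagonal entries positive: (-4, 1), (-1, 1). Count: 2.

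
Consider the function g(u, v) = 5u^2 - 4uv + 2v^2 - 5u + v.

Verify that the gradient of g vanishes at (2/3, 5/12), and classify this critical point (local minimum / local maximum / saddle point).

∇g = (10u - 4v - 5, -4u + 4v + 1); substituting (2/3, 5/12) gives ∇g = (0, 0), so (2/3, 5/12) is indeed a critical point.
The Hessian of g is constant: H = [[10, -4], [-4, 4]].
det(H) = 10·4 − (-4)² = 24.
det(H) > 0 and tr(H) = 14 > 0, so H is positive definite and the point is a local minimum.

local minimum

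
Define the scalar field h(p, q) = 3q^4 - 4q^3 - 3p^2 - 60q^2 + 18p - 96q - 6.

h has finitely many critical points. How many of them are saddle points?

2

h separates as a function of p plus a function of q, so ∇h=0 decouples.
∂h/∂p = -6(p - 3) = 0 at p ∈ {3}; ∂h/∂q = 12(q - 4)(q + 1)(q + 2) = 0 at q ∈ {-2, -1, 4}.
The Hessian is diagonal: diag(h_pp, h_qq). Second derivatives: h_pp(3)=-6; h_qq(-2)=72, h_qq(-1)=-60, h_qq(4)=360.
Saddle points occur where the two diagonal entries have opposite signs: (3, -2), (3, 4). Count: 2.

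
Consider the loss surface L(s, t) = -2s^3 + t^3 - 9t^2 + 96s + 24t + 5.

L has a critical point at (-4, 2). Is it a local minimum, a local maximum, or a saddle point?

saddle point

The mixed partial ∂²L/∂s∂t is 0, so the Hessian at any point is diag(L_ss, L_tt) = diag(-12s, 6(t - 3)).
At (-4, 2): H = diag(48, -6).
The eigenvalues have opposite signs, so H is indefinite: a saddle point.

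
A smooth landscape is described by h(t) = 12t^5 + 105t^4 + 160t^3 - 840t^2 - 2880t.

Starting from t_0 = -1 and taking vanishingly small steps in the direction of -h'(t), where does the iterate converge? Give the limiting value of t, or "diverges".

2

h'(t) = 60(t - 2)(t + 2)(t + 3)(t + 4), so h'(-1) = -1080.
Gradient descent moves in the -h' direction, i.e. t is increasing.
The nearest critical point in that direction is t = 2, where h'' = 7200 > 0 (a local minimum). The iterate converges there.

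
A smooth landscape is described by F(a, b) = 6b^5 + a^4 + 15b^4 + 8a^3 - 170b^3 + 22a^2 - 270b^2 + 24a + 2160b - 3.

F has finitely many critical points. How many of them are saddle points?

F separates as a function of a plus a function of b, so ∇F=0 decouples.
∂F/∂a = 4(a + 1)(a + 2)(a + 3) = 0 at a ∈ {-3, -2, -1}; ∂F/∂b = 30(b - 3)(b - 2)(b + 3)(b + 4) = 0 at b ∈ {-4, -3, 2, 3}.
The Hessian is diagonal: diag(F_aa, F_bb). Second derivatives: F_aa(-3)=8, F_aa(-2)=-4, F_aa(-1)=8; F_bb(-4)=-1260, F_bb(-3)=900, F_bb(2)=-900, F_bb(3)=1260.
Saddle points occur where the two diagonal entries have opposite signs: (-3, -4), (-3, 2), (-2, -3), (-2, 3), (-1, -4), (-1, 2). Count: 6.

6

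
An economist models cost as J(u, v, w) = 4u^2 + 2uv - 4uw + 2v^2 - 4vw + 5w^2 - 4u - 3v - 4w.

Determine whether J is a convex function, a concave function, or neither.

convex

J is quadratic, so its Hessian is the constant matrix H = [[8, 2, -4], [2, 4, -4], [-4, -4, 10]].
Leading principal minors: 8, 28, 152.
All positive ⇒ H ≻ 0 ⇒ convex.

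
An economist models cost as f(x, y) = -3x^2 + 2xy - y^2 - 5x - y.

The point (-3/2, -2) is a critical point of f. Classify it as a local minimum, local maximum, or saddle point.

local maximum

The Hessian of f is constant: H = [[-6, 2], [2, -2]].
det(H) = (-6)·(-2) − 2² = 8.
det(H) > 0 and tr(H) = -8 < 0, so H is negative definite and the point is a local maximum.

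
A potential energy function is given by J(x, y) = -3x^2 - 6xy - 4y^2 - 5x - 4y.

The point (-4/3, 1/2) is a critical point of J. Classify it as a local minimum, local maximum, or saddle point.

The Hessian of J is constant: H = [[-6, -6], [-6, -8]].
det(H) = (-6)·(-8) − (-6)² = 12.
det(H) > 0 and tr(H) = -14 < 0, so H is negative definite and the point is a local maximum.

local maximum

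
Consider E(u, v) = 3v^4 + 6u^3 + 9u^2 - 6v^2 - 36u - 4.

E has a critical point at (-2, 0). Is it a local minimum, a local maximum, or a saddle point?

The mixed partial ∂²E/∂u∂v is 0, so the Hessian at any point is diag(E_uu, E_vv) = diag(18(2u + 1), 12(3v^2 - 1)).
At (-2, 0): H = diag(-54, -12).
Both eigenvalues are negative, so H is negative definite: a local maximum.

local maximum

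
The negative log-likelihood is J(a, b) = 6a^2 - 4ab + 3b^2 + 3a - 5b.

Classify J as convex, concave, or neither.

convex

J is quadratic, so its Hessian is the constant matrix H = [[12, -4], [-4, 6]].
det(H) = 56, tr(H) = 18.
det(H) > 0 and tr(H) > 0, so H is positive definite everywhere: convex.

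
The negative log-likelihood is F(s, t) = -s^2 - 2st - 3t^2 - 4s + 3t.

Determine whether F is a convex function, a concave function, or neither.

F is quadratic, so its Hessian is the constant matrix H = [[-2, -2], [-2, -6]].
det(H) = 8, tr(H) = -8.
det(H) > 0 and tr(H) < 0, so H is negative definite everywhere: concave.

concave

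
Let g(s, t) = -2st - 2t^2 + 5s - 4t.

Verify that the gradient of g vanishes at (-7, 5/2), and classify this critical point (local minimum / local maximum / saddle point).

∇g = (-2t + 5, -2s - 4t - 4); substituting (-7, 5/2) gives ∇g = (0, 0), so (-7, 5/2) is indeed a critical point.
The Hessian of g is constant: H = [[0, -2], [-2, -4]].
det(H) = 0·(-4) − (-2)² = -4.
Since det(H) < 0, H is indefinite and the critical point is a saddle point.

saddle point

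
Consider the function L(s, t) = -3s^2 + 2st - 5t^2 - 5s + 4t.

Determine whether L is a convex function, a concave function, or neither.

L is quadratic, so its Hessian is the constant matrix H = [[-6, 2], [2, -10]].
det(H) = 56, tr(H) = -16.
det(H) > 0 and tr(H) < 0, so H is negative definite everywhere: concave.

concave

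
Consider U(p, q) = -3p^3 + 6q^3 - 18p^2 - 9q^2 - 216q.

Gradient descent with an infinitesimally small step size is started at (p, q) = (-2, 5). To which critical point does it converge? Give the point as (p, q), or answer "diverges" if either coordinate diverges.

(-4, 4)

U is separable, so gradient descent decouples: p follows -∂U/∂p, q follows -∂U/∂q.
∂U/∂p = -9p(p + 4); at p=-2 this is 36, so p decreases.
∂U/∂q = 18(q - 4)(q + 3); at q=5 this is 144, so q decreases.
p converges to its nearest critical value -4 (a local min of the p-part); q converges to 4. The iterate converges to (-4, 4).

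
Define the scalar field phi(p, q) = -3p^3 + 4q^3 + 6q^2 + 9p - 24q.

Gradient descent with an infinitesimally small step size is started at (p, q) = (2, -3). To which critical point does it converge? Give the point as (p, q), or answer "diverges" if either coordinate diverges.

diverges

phi is separable, so gradient descent decouples: p follows -∂phi/∂p, q follows -∂phi/∂q.
∂phi/∂p = -9(p - 1)(p + 1); at p=2 this is -27, so p increases.
∂phi/∂q = 12(q - 1)(q + 2); at q=-3 this is 48, so q decreases.
The p-coordinate has no critical point in that direction and runs off to infinity.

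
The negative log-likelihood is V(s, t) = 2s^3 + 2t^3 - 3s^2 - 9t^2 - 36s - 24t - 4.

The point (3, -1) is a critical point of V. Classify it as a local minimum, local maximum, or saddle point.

The mixed partial ∂²V/∂s∂t is 0, so the Hessian at any point is diag(V_ss, V_tt) = diag(6(2s - 1), 6(2t - 3)).
At (3, -1): H = diag(30, -30).
The eigenvalues have opposite signs, so H is indefinite: a saddle point.

saddle point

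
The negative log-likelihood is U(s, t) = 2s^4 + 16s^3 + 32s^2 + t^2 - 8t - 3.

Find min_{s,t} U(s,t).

-19

U(s,t) separates as P(s) + Q(t) − 3, so its minimum is min P + min Q − 3.
P'(s) = 8s(s + 2)(s + 4) vanishes at s ∈ {-4, -2, 0}; Q'(t) = 2(t - 4) vanishes at t ∈ {4}.
Local minima of P (where P''>0): P(-4)=0, P(0)=0. Local minima of Q: Q(4)=-16.
So the global minimum of U is P(-4) + Q(4) − 3 = 0 − 16 − 3 = -19, attained at (-4, 4).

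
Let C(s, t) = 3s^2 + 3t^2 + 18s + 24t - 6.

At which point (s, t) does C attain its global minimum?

(-3, -4)

C(s,t) separates as P(s) + Q(t) − 6, so its minimum is min P + min Q − 6.
P'(s) = 6s + 18 vanishes at s ∈ {-3}; Q'(t) = 6(t + 4) vanishes at t ∈ {-4}.
Local minima of P (where P''>0): P(-3)=-27. Local minima of Q: Q(-4)=-48.
So the global minimum of C is P(-3) + Q(-4) − 6 = -27 − 48 − 6 = -81, attained at (-3, -4).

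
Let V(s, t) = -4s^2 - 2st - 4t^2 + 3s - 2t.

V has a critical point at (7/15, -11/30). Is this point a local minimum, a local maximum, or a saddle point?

The Hessian of V is constant: H = [[-8, -2], [-2, -8]].
det(H) = (-8)·(-8) − (-2)² = 60.
det(H) > 0 and tr(H) = -16 < 0, so H is negative definite and the point is a local maximum.

local maximum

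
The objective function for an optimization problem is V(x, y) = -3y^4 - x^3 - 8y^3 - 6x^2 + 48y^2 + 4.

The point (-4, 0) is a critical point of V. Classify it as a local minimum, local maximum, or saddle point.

The mixed partial ∂²V/∂x∂y is 0, so the Hessian at any point is diag(V_xx, V_yy) = diag(-6(x + 2), 12(-3y^2 - 4y + 8)).
At (-4, 0): H = diag(12, 96).
Both eigenvalues are positive, so H is positive definite: a local minimum.

local minimum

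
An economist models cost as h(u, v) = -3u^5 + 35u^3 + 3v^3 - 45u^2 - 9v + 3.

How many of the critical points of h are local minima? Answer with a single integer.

2

h separates as a function of u plus a function of v, so ∇h=0 decouples.
∂h/∂u = -15u(u - 2)(u - 1)(u + 3) = 0 at u ∈ {-3, 0, 1, 2}; ∂h/∂v = 9(v - 1)(v + 1) = 0 at v ∈ {-1, 1}.
The Hessian is diagonal: diag(h_uu, h_vv). Second derivatives: h_uu(-3)=900, h_uu(0)=-90, h_uu(1)=60, h_uu(2)=-150; h_vv(-1)=-18, h_vv(1)=18.
Local minima occur where both diagonal entries positive: (-3, 1), (1, 1). Count: 2.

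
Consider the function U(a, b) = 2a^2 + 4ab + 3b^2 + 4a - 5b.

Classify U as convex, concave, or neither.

U is quadratic, so its Hessian is the constant matrix H = [[4, 4], [4, 6]].
det(H) = 8, tr(H) = 10.
det(H) > 0 and tr(H) > 0, so H is positive definite everywhere: convex.

convex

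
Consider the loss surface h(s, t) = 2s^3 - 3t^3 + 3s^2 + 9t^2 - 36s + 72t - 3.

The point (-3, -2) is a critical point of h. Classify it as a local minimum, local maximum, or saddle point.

saddle point

The mixed partial ∂²h/∂s∂t is 0, so the Hessian at any point is diag(h_ss, h_tt) = diag(6(2s + 1), 18(-t + 1)).
At (-3, -2): H = diag(-30, 54).
The eigenvalues have opposite signs, so H is indefinite: a saddle point.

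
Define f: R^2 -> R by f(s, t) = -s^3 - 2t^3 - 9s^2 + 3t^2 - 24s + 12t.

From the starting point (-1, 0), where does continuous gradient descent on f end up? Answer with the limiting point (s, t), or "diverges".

f is separable, so gradient descent decouples: s follows -∂f/∂s, t follows -∂f/∂t.
∂f/∂s = -3(s + 2)(s + 4); at s=-1 this is -9, so s increases.
∂f/∂t = -6(t - 2)(t + 1); at t=0 this is 12, so t decreases.
The s-coordinate has no critical point in that direction and runs off to infinity.

diverges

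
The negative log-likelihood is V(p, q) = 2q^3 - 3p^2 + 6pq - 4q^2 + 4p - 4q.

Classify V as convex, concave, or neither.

neither

The term 2q^3 is cubic, so the Hessian is not constant.
∂²V/∂q² = 12q - 8, which takes both signs as q varies (negative for sufficiently negative q). A diagonal entry of the Hessian changing sign means the Hessian is neither positive- nor negative-semidefinite on all of R^2.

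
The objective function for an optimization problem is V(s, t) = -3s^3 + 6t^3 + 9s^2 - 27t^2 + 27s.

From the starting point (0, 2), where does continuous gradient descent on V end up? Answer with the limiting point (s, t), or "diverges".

V is separable, so gradient descent decouples: s follows -∂V/∂s, t follows -∂V/∂t.
∂V/∂s = -9(s - 3)(s + 1); at s=0 this is 27, so s decreases.
∂V/∂t = 18t(t - 3); at t=2 this is -36, so t increases.
s converges to its nearest critical value -1 (a local min of the s-part); t converges to 3. The iterate converges to (-1, 3).

(-1, 3)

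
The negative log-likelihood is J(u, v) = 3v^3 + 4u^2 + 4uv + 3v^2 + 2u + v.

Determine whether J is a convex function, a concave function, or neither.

The term 3v^3 is cubic, so the Hessian is not constant.
∂²J/∂v² = 18v + 6, which takes both signs as v varies (negative for sufficiently negative v). A diagonal entry of the Hessian changing sign means the Hessian is neither positive- nor negative-semidefinite on all of R^2.

neither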